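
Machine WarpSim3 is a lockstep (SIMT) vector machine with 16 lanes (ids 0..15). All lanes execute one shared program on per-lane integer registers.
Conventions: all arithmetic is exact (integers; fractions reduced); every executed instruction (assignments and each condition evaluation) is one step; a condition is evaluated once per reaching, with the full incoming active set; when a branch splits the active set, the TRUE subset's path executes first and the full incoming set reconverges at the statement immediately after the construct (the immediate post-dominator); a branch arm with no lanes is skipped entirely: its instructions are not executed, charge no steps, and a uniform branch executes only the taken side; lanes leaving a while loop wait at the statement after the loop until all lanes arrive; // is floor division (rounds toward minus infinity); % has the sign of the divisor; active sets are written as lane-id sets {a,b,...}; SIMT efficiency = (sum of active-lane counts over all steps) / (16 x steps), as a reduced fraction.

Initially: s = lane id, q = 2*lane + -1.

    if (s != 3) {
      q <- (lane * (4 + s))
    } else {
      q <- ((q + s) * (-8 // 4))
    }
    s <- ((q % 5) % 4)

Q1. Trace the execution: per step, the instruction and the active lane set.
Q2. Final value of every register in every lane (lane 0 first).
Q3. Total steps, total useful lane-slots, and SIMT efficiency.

step 0: eval (s != 3)                {0,1,2,3,4,5,6,7,8,9,10,11,12,13,14,15}
step 1: q <- (lane * (4 + s))        {0,1,2,4,5,6,7,8,9,10,11,12,13,14,15}
step 2: q <- ((q + s) * (-8 // 4))   {3}
step 3: s <- ((q % 5) % 4)           {0,1,2,3,4,5,6,7,8,9,10,11,12,13,14,15}

Answer: 4 steps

s: 0,0,2,0,2,0,0,2,1,2,0,0,2,1,2,0
q: 0,5,12,-16,32,45,60,77,96,117,140,165,192,221,252,285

steps = 4; useful = 48; efficiency = 48/64 = 3/4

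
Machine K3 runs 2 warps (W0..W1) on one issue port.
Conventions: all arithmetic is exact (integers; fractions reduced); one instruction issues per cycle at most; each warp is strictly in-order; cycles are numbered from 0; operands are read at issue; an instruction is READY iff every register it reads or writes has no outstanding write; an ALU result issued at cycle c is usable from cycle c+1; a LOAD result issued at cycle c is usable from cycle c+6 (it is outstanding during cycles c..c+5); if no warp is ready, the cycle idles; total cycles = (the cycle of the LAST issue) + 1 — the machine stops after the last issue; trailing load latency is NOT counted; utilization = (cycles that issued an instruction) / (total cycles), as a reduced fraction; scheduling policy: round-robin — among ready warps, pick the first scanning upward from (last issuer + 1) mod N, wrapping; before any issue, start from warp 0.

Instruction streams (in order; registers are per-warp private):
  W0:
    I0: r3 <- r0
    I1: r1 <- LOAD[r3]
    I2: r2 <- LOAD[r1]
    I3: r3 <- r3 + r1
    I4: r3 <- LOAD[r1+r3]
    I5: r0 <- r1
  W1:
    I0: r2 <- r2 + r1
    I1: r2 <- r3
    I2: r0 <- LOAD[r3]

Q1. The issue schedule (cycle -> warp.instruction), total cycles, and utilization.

cycle 0: W0.I0
cycle 1: W1.I0
cycle 2: W0.I1
cycle 3: W1.I1
cycle 4: W1.I2
cycle 5: idle
cycle 6: idle
cycle 7: idle
cycle 8: W0.I2
cycle 9: W0.I3
cycle 10: W0.I4
cycle 11: W0.I5

Answer: 12 cycles, utilization 3/4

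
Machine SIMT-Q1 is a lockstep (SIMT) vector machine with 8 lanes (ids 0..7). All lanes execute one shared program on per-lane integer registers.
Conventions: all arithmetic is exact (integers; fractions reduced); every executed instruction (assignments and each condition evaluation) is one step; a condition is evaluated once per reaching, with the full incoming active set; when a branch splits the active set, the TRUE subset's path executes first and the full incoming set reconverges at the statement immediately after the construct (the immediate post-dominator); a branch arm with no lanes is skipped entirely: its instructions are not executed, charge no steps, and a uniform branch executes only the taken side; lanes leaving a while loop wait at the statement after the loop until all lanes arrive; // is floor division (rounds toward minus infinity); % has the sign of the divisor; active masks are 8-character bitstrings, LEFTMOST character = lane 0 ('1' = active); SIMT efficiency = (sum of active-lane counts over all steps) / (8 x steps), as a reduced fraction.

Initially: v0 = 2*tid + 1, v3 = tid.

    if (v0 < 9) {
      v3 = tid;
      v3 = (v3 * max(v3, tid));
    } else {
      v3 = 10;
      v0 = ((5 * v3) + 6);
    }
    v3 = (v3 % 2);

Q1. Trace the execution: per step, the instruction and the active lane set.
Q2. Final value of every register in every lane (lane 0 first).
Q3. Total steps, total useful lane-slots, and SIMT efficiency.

step 0: eval (v0 < 9)                11111111
step 1: v3 <- tid                    11110000
step 2: v3 <- (v3 * max(v3, tid))    11110000
step 3: v3 <- 10                     00001111
step 4: v0 <- ((5 * v3) + 6)         00001111
step 5: v3 <- (v3 % 2)               11111111

Answer: 6 steps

v0: 1,3,5,7,56,56,56,56
v3: 0,1,0,1,0,0,0,0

steps = 6; useful = 32; efficiency = 32/48 = 2/3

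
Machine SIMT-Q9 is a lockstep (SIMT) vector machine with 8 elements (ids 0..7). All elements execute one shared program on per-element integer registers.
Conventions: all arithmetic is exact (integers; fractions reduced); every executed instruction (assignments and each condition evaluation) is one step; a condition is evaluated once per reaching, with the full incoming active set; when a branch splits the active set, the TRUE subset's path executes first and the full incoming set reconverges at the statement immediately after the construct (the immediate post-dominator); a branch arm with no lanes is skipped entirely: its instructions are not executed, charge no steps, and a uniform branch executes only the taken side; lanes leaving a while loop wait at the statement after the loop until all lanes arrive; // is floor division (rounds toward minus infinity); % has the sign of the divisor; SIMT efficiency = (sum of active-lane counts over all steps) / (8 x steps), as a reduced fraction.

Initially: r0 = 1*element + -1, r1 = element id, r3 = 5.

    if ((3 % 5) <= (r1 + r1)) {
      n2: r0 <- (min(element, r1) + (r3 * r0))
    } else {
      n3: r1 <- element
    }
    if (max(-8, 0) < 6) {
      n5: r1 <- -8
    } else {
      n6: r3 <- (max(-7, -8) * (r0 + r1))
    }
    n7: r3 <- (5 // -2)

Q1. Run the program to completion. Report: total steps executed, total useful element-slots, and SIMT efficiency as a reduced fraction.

Answer: 6 steps, 40 useful, 5/6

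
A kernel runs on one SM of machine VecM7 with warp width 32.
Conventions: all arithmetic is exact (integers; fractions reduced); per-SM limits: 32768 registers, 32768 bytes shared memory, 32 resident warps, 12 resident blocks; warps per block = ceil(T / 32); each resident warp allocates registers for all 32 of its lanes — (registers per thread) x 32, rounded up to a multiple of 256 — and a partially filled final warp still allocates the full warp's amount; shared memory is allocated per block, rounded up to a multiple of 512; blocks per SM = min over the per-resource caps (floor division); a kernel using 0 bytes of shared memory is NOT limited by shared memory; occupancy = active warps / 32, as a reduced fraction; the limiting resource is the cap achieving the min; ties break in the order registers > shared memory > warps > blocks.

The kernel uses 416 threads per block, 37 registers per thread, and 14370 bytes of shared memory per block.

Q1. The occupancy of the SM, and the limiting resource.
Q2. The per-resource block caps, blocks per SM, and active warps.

Answer: occupancy 13/32, limited by registers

registers: 1 block
shared memory: 2 blocks
warps: 2 blocks
blocks: 12 blocks

Answer: 1 block, 13 active warps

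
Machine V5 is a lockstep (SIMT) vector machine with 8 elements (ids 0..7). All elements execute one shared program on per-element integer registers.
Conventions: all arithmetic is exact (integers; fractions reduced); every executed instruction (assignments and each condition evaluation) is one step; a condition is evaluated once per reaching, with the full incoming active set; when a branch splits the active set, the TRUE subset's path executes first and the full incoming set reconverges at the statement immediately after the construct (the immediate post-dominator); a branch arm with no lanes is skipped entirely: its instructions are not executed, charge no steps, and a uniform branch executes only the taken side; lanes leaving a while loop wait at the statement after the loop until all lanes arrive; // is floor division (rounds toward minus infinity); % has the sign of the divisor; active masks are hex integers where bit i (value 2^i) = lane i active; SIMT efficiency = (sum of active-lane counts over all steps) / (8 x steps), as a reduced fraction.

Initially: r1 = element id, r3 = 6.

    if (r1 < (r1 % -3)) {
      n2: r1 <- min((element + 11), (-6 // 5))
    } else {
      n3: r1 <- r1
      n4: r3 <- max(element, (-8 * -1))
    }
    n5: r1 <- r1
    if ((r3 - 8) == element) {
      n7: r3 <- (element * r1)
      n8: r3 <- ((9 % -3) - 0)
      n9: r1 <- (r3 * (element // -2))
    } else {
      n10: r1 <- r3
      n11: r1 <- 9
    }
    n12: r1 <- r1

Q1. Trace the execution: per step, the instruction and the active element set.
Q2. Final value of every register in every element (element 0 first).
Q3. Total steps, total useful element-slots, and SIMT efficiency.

step 0: eval (r1 < (r1 % -3))        0xff
step 1: r1 <- r1                     0xff
step 2: r3 <- max(element, (-8 * -1)) 0xff
step 3: r1 <- r1                     0xff
step 4: eval ((r3 - 8) == element)   0xff
step 5: r3 <- (element * r1)         0x01
step 6: r3 <- ((9 % -3) - 0)         0x01
step 7: r1 <- (r3 * (element // -2)) 0x01
step 8: r1 <- r3                     0xfe
step 9: r1 <- 9                      0xfe
step 10: r1 <- r1                     0xff

Answer: 11 steps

r1: 0,9,9,9,9,9,9,9
r3: 0,8,8,8,8,8,8,8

steps = 11; useful = 65; efficiency = 65/88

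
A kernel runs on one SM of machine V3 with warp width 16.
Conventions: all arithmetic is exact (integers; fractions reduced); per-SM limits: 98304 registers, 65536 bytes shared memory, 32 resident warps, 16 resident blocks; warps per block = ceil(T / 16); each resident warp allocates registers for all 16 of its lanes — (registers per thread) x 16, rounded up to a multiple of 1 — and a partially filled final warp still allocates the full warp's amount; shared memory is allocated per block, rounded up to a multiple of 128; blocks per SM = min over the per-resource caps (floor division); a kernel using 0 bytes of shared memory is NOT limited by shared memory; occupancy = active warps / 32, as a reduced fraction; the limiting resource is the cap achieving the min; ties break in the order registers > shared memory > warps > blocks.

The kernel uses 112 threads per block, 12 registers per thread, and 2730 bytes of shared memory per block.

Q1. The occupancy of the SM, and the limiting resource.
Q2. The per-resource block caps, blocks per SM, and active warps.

Answer: occupancy 7/8, limited by warps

registers: 73 blocks
shared memory: 23 blocks
warps: 4 blocks
blocks: 16 blocks

Answer: 4 blocks, 28 active warps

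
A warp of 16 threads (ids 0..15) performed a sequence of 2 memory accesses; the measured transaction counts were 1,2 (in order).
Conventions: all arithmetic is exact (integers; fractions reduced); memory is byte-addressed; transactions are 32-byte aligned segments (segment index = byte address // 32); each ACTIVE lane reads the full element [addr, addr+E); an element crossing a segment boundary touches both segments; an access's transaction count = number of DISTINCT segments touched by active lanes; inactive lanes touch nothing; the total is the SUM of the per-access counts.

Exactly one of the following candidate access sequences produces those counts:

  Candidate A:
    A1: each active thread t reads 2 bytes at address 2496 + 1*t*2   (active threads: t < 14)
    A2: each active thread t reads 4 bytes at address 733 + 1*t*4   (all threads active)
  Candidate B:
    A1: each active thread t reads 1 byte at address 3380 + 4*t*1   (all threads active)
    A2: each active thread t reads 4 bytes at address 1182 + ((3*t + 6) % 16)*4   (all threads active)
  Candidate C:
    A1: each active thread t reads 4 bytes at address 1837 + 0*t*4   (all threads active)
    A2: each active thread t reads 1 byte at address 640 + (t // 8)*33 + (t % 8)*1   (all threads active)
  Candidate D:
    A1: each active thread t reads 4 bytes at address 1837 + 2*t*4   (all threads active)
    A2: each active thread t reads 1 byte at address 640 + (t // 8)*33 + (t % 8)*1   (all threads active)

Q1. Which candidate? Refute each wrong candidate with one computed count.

A: A2 gives 3 transactions, not 2
B: A1 gives 3 transactions, not 1
D: A1 gives 5 transactions, not 1
C: all counts match (1,2)

Answer: C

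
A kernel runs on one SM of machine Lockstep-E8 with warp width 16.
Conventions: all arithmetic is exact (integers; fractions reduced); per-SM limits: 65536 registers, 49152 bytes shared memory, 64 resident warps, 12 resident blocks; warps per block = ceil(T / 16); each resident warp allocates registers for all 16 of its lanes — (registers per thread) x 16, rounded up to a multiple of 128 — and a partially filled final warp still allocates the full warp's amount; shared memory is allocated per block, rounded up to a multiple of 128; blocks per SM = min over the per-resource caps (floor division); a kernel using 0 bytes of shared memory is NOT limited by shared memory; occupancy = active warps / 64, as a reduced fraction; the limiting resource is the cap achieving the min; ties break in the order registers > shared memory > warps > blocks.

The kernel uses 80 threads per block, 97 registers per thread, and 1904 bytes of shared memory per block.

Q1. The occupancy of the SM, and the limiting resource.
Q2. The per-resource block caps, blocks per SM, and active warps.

Answer: occupancy 35/64, limited by registers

registers: 7 blocks
shared memory: 25 blocks
warps: 12 blocks
blocks: 12 blocks

Answer: 7 blocks, 35 active warps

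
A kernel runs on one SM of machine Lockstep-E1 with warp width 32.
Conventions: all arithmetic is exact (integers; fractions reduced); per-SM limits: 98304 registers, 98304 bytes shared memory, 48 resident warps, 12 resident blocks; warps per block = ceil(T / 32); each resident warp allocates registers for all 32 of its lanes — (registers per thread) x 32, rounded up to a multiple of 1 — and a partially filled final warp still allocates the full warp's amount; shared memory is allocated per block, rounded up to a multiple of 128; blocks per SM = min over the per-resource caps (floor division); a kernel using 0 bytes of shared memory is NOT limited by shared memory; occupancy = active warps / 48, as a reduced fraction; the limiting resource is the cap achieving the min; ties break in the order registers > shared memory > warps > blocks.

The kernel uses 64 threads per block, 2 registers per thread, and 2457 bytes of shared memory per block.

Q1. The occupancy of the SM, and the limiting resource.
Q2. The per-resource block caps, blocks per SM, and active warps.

Answer: occupancy 1/2, limited by blocks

registers: 768 blocks
shared memory: 38 blocks
warps: 24 blocks
blocks: 12 blocks

Answer: 12 blocks, 24 active warps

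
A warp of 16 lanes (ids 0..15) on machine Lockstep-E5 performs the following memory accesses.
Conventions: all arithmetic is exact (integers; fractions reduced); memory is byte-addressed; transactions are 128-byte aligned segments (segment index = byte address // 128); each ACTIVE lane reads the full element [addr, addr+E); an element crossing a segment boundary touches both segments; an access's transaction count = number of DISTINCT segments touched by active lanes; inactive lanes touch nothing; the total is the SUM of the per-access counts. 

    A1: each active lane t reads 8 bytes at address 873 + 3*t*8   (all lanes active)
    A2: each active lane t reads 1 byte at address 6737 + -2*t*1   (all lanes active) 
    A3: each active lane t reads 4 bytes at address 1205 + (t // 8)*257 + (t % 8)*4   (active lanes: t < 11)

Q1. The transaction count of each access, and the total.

A1: 4 transactions
A2: 1 transaction
A3: 2 transactions

Answer: 4,1,2; total 7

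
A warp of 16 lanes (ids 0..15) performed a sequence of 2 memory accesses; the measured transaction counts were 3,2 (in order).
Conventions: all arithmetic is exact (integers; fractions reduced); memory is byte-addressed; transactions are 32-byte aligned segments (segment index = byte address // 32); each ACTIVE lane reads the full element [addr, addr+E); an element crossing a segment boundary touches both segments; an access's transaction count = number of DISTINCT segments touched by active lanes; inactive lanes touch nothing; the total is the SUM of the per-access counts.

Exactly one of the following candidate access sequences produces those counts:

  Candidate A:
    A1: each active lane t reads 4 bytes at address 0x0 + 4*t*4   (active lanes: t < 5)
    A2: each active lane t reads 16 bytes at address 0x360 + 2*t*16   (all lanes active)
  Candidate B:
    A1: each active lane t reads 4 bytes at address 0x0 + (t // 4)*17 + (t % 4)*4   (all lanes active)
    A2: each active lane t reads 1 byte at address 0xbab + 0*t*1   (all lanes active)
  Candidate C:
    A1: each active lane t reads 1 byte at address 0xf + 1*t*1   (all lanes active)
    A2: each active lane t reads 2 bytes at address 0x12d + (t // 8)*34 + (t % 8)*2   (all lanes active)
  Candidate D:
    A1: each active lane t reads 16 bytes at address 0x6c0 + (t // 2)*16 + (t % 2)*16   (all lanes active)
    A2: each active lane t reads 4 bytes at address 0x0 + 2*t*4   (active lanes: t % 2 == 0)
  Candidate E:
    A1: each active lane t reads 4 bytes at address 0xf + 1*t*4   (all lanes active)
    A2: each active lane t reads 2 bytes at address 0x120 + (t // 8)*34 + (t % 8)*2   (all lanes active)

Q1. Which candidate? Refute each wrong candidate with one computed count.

A: A2 gives 16 transactions, not 2
B: A2 gives 1 transaction, not 2
C: A1 gives 1 transaction, not 3
D: A1 gives 5 transactions, not 3
E: all counts match (3,2)

Answer: E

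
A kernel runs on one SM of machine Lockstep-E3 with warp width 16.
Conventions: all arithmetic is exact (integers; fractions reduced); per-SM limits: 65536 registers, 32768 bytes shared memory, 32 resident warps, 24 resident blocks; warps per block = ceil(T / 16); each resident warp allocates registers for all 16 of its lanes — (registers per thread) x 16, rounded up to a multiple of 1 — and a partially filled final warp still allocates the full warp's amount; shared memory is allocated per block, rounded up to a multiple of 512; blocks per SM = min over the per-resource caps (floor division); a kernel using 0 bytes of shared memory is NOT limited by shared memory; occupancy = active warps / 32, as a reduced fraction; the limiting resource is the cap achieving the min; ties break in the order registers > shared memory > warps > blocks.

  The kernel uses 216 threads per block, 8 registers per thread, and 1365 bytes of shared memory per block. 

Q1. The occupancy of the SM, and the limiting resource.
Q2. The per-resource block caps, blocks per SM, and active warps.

Answer: occupancy 7/8, limited by warps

registers: 36 blocks
shared memory: 21 blocks
warps: 2 blocks
blocks: 24 blocks

Answer: 2 blocks, 28 active warps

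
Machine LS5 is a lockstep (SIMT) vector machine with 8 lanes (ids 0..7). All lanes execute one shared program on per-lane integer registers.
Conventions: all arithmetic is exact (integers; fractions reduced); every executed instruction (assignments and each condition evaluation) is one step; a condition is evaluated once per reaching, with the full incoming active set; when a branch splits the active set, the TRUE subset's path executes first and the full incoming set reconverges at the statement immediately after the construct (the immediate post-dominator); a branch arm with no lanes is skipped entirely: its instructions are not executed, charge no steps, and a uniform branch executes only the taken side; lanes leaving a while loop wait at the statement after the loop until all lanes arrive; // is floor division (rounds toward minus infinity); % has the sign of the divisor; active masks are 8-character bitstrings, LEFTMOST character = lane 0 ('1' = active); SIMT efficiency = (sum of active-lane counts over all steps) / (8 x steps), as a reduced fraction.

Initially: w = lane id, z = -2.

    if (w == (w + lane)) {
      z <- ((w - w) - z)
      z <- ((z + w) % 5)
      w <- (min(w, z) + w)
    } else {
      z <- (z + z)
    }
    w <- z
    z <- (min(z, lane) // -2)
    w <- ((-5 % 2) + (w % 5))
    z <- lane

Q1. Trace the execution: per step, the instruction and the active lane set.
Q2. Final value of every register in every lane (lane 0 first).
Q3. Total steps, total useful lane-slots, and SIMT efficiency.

step 0: eval (w == (w + lane))       11111111
step 1: z <- ((w - w) - z)           10000000
step 2: z <- ((z + w) % 5)           10000000
step 3: w <- (min(w, z) + w)         10000000
step 4: z <- (z + z)                 01111111
step 5: w <- z                       11111111
step 6: z <- (min(z, lane) // -2)    11111111
step 7: w <- ((-5 % 2) + (w % 5))    11111111
step 8: z <- lane                    11111111

Answer: 9 steps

w: 3,2,2,2,2,2,2,2
z: 0,1,2,3,4,5,6,7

steps = 9; useful = 50; efficiency = 50/72 = 25/36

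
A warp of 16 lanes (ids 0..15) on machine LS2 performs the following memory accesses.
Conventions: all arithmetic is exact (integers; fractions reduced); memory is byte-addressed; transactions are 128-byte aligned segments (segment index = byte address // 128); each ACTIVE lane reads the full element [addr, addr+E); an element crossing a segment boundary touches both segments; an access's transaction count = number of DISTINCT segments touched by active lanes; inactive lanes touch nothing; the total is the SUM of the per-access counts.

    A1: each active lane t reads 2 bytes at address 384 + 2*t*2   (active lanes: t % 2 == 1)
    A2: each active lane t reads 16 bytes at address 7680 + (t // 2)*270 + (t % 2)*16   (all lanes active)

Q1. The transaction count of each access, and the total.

A1: 1 transaction
A2: 9 transactions

Answer: 1,9; total 10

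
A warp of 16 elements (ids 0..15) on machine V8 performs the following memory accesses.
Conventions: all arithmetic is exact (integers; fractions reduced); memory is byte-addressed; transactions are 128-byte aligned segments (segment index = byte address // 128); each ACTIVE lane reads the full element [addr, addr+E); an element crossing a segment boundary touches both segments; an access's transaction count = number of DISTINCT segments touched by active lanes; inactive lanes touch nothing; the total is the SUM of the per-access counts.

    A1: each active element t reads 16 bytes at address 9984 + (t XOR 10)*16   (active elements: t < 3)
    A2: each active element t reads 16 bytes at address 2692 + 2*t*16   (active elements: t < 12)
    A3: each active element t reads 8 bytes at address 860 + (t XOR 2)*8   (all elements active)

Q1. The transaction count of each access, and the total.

A1: 1 transaction
A2: 3 transactions
A3: 2 transactions

Answer: 1,3,2; total 6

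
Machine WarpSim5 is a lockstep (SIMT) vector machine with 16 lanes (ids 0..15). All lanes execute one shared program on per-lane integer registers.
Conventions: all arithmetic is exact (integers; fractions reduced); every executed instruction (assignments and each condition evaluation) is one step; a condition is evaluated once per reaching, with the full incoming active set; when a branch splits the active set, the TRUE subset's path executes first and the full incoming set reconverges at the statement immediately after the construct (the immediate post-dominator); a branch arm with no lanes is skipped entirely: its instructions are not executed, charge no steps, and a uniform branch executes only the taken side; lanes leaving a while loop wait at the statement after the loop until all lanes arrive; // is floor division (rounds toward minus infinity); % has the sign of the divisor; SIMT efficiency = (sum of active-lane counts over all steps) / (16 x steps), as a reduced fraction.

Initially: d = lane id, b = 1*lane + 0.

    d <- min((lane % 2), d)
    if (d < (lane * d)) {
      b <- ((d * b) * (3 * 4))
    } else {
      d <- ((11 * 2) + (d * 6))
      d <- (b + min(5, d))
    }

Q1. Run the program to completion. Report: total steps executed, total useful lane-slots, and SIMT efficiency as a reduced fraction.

Answer: 5 steps, 57 useful, 57/80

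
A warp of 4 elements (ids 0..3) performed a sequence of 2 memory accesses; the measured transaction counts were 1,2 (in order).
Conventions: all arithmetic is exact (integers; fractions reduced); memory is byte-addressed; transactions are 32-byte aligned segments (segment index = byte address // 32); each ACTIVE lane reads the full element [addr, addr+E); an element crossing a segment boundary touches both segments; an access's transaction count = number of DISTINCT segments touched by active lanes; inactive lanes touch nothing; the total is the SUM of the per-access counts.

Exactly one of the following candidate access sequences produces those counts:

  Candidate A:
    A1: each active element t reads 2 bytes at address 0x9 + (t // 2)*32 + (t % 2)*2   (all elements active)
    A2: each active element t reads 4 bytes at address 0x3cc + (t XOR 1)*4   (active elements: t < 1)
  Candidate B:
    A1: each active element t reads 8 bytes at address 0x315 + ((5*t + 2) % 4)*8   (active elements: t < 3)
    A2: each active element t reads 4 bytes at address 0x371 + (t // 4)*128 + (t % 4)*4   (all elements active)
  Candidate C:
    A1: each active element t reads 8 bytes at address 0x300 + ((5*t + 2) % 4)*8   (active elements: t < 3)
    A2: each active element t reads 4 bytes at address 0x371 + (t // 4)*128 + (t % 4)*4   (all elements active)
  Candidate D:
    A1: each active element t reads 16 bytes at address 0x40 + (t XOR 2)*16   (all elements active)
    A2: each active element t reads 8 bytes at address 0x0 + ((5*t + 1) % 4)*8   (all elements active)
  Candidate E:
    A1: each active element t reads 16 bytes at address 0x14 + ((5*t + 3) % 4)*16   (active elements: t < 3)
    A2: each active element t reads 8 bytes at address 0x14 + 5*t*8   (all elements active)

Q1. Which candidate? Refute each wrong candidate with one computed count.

A: A1 gives 2 transactions, not 1
B: A1 gives 2 transactions, not 1
D: A1 gives 2 transactions, not 1
E: A1 gives 3 transactions, not 1
C: all counts match (1,2)

Answer: C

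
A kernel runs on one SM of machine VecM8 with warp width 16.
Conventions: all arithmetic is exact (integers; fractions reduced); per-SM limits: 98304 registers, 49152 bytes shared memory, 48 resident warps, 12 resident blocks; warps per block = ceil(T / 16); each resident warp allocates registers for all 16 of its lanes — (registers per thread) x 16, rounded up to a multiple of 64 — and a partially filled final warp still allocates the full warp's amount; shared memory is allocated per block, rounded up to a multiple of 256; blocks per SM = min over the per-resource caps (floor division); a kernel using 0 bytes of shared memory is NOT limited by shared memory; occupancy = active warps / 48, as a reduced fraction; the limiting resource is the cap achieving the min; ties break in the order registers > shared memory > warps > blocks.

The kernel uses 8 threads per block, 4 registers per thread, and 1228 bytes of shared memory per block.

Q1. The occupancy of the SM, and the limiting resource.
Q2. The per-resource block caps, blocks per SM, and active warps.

Answer: occupancy 1/4, limited by blocks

registers: 1536 blocks
shared memory: 38 blocks
warps: 48 blocks
blocks: 12 blocks

Answer: 12 blocks, 12 active warps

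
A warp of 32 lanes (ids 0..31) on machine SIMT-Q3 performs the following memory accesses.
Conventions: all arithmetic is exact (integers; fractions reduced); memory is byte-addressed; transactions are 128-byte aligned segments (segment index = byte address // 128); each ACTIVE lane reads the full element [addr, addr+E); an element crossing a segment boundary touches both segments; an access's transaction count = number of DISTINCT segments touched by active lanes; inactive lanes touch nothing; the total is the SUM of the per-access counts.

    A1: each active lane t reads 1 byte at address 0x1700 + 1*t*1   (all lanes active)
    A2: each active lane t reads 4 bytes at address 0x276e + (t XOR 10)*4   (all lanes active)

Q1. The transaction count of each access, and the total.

A1: 1 transaction
A2: 2 transactions

Answer: 1,2; total 3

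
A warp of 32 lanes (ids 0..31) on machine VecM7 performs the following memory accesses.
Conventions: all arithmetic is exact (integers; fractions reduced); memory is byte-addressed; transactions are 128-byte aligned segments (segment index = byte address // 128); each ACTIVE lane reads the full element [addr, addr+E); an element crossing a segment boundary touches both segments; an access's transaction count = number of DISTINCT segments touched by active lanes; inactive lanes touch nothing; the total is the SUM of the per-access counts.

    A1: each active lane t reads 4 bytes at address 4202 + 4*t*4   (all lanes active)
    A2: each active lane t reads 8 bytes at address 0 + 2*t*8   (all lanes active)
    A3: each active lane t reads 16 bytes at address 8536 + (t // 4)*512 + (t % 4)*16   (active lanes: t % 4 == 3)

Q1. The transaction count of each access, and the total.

A1: 5 transactions
A2: 4 transactions
A3: 8 transactions

Answer: 5,4,8; total 17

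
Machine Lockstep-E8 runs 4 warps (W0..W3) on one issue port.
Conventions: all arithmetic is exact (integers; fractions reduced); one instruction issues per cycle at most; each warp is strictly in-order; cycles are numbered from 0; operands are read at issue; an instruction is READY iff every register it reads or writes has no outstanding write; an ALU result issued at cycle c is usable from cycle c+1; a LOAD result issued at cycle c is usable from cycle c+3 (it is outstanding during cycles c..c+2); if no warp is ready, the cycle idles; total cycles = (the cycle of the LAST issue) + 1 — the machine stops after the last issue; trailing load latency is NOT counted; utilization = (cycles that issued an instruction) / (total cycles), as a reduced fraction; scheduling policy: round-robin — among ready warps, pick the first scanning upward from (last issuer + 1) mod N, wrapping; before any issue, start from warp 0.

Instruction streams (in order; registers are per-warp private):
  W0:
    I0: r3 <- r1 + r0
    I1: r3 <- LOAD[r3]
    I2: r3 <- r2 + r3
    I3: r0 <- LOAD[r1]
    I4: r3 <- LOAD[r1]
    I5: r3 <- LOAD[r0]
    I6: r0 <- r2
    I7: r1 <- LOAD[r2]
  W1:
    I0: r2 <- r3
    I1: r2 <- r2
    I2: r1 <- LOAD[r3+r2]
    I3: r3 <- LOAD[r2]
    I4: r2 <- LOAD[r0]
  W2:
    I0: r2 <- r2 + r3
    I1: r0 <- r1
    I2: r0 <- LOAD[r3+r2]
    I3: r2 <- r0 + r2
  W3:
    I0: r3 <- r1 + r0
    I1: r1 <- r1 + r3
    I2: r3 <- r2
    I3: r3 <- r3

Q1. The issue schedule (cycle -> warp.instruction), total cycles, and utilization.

cycle 0: W0.I0
cycle 1: W1.I0
cycle 2: W2.I0
cycle 3: W3.I0
cycle 4: W0.I1
cycle 5: W1.I1
cycle 6: W2.I1
cycle 7: W3.I1
cycle 8: W0.I2
cycle 9: W1.I2
cycle 10: W2.I2
cycle 11: W3.I2
cycle 12: W0.I3
cycle 13: W1.I3
cycle 14: W2.I3
cycle 15: W3.I3
cycle 16: W0.I4
cycle 17: W1.I4
cycle 18: idle
cycle 19: W0.I5
cycle 20: W0.I6
cycle 21: W0.I7

Answer: 22 cycles, utilization 21/22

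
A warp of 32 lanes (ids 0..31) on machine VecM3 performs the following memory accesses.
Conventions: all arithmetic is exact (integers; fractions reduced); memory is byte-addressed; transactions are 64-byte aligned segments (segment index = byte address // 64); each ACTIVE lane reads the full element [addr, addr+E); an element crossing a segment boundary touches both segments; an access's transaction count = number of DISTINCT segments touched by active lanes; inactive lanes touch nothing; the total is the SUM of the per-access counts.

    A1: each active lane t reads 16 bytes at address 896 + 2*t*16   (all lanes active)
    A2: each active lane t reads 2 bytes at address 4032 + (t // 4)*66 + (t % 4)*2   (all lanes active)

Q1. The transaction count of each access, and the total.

A1: 16 transactions
A2: 8 transactions

Answer: 16,8; total 24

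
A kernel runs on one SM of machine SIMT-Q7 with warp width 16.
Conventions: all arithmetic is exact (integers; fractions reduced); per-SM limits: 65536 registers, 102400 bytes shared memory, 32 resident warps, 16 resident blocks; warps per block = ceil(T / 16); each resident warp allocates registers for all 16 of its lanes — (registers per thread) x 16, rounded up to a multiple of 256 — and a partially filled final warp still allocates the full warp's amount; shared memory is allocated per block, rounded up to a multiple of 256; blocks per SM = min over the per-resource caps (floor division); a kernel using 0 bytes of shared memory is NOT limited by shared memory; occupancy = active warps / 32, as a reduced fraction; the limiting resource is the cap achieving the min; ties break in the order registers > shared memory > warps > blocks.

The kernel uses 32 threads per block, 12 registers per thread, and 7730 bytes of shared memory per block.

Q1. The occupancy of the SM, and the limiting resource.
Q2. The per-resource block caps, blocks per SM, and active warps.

Answer: occupancy 3/4, limited by shared memory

registers: 128 blocks
shared memory: 12 blocks
warps: 16 blocks
blocks: 16 blocks

Answer: 12 blocks, 24 active warps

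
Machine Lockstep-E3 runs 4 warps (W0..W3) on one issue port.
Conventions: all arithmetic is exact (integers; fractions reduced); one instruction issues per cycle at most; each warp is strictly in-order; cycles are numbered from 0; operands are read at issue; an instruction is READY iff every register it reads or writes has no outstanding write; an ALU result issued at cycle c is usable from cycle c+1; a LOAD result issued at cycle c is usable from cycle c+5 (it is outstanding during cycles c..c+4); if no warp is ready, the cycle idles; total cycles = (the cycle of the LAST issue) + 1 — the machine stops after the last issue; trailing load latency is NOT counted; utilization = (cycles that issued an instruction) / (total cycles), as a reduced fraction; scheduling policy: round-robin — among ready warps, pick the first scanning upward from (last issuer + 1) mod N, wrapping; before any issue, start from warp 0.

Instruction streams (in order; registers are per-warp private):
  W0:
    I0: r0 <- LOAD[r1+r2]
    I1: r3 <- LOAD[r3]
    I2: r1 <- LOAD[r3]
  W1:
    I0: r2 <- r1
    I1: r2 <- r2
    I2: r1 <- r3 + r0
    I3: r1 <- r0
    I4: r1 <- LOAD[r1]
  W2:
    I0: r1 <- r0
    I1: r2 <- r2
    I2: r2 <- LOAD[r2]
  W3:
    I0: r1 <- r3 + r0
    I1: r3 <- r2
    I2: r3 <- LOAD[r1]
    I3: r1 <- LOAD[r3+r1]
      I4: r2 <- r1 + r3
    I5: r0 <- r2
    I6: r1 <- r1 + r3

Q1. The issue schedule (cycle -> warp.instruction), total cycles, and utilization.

cycle 0: W0.I0
cycle 1: W1.I0
cycle 2: W2.I0
cycle 3: W3.I0
cycle 4: W0.I1
cycle 5: W1.I1
cycle 6: W2.I1
cycle 7: W3.I1
cycle 8: W1.I2
cycle 9: W2.I2
cycle 10: W3.I2
cycle 11: W0.I2
cycle 12: W1.I3
cycle 13: W1.I4
cycle 14: idle
cycle 15: W3.I3
cycle 16: idle
cycle 17: idle
cycle 18: idle
cycle 19: idle
cycle 20: W3.I4
cycle 21: W3.I5
cycle 22: W3.I6

Answer: 23 cycles, utilization 18/23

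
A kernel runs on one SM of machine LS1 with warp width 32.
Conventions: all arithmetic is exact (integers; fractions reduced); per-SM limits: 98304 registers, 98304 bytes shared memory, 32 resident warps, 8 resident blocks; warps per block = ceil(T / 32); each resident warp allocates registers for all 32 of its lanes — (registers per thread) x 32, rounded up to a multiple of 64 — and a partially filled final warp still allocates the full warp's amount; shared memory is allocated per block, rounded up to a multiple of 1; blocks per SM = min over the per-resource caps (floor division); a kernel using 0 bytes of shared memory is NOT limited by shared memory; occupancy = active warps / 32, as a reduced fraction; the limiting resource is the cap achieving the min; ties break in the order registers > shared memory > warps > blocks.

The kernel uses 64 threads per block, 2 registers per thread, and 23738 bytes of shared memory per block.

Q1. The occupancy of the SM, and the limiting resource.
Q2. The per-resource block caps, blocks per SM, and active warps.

Answer: occupancy 1/4, limited by shared memory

registers: 768 blocks
shared memory: 4 blocks
warps: 16 blocks
blocks: 8 blocks

Answer: 4 blocks, 8 active warps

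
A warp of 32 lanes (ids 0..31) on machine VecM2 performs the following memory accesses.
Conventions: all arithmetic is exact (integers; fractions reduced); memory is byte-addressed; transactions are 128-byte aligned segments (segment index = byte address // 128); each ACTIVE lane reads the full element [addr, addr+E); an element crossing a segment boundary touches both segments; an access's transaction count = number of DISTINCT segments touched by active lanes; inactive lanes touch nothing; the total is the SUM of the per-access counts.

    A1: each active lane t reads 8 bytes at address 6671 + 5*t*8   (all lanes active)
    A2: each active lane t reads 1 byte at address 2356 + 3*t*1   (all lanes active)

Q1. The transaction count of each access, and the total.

A1: 10 transactions
A2: 2 transactions

Answer: 10,2; total 12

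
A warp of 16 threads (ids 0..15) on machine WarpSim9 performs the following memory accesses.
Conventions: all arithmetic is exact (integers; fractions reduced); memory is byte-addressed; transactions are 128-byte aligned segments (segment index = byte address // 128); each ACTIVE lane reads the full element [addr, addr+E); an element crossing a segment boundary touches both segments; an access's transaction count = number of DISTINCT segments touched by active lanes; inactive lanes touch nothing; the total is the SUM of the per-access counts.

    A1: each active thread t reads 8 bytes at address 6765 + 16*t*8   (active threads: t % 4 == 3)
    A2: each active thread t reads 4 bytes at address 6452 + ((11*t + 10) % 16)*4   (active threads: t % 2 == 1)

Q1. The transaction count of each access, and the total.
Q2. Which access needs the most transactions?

A1: 4 transactions
A2: 1 transaction

Answer: 4,1; total 5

Answer: A1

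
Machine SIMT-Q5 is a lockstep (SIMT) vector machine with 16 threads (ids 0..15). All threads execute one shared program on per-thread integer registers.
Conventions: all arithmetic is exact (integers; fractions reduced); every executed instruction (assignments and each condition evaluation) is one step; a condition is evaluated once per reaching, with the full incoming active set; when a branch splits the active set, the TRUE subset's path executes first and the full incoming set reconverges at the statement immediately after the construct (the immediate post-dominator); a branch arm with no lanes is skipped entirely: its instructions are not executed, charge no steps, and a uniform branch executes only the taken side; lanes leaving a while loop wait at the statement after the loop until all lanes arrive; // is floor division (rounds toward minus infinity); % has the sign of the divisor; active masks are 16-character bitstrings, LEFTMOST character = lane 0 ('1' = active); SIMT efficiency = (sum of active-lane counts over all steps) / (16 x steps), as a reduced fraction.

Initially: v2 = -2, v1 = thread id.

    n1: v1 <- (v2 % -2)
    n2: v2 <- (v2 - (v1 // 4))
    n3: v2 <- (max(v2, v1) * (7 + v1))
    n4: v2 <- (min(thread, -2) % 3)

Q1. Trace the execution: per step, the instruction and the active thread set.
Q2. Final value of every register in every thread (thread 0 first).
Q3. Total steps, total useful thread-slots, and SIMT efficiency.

step 0: v1 <- (v2 % -2)              1111111111111111
step 1: v2 <- (v2 - (v1 // 4))       1111111111111111
step 2: v2 <- (max(v2, v1) * (7 + v1)) 1111111111111111
step 3: v2 <- (min(thread, -2) % 3)  1111111111111111

Answer: 4 steps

v2: 1,1,1,1,1,1,1,1,1,1,1,1,1,1,1,1
v1: 0,0,0,0,0,0,0,0,0,0,0,0,0,0,0,0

steps = 4; useful = 64; efficiency = 64/64 = 1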